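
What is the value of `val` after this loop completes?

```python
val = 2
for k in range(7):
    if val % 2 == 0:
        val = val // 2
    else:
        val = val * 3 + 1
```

Collatz-style transformation from 2
`val` takes the values: 2 → 1 → 4 → 2 → 1 → 4 → 2 → 1

Answer: 1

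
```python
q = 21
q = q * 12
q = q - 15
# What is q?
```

Trace:
`q = 21` → q = 21
`q = q * 12` → q = 252
`q = q - 15` → q = 237
So q = 237

Answer: 237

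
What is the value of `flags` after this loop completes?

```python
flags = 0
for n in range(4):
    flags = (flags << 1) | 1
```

Build 4 consecutive 1-bits: 0b1111
`flags` takes the values: 0 → 1 → 3 → 7 → 15

Answer: 15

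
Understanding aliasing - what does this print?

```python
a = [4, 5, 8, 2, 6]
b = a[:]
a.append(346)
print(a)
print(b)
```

Key concept: slice [:] creates copy.
Step by step:
`a = [4, 5, 8, 2, 6]` → a = [4, 5, 8, 2, 6]
`b = a[:]` → b = [4, 5, 8, 2, 6]
`a.append(346)` → a = [4, 5, 8, 2, 6, 346]
`print(a)` → prints [4, 5, 8, 2, 6, 346]
`print(b)` → prints [4, 5, 8, 2, 6]

Answer:
[4, 5, 8, 2, 6, 346]
[4, 5, 8, 2, 6]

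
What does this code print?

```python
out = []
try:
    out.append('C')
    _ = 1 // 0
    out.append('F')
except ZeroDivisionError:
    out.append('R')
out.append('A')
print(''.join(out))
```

Execution trace: 'C' (try body) → 'R' (except ZeroDivisionError) → 'A' (after the try/except). Output: CRA

Answer: CRA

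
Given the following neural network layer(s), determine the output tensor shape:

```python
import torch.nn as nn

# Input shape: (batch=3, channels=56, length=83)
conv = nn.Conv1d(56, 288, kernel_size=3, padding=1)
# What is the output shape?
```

Input: (3, 56, 83) -> Output: (3, 288, 83)

Answer: (3, 288, 83)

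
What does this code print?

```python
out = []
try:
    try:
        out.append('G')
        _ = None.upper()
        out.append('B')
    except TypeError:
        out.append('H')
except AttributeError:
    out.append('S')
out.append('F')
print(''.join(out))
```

Execution trace: 'G' (try body) → 'S' (outer except AttributeError) → 'F' (after the try/except). Output: GSF

Answer: GSF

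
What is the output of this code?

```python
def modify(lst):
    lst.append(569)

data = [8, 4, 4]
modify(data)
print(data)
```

Key concept: function modifies passed list.
Step by step:
`data = [8, 4, 4]` → data = [8, 4, 4]
`modify(data)` → data = [8, 4, 4, 569]
`print(data)` → prints [8, 4, 4, 569]

Answer: [8, 4, 4, 569]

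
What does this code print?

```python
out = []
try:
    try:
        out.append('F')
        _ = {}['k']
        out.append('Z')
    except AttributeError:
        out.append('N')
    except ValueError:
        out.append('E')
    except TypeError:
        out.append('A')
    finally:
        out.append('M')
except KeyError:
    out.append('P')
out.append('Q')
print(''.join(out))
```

Execution trace: 'F' (try body) → 'M' (finally) → 'P' (outer except KeyError) → 'Q' (after the try/except). Output: FMPQ

Answer: FMPQ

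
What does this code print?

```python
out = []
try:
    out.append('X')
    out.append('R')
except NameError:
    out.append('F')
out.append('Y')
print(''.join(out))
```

Execution trace: 'X' (try body) → 'R' (try body, no exception) → 'Y' (after the try/except). Output: XRY

Answer: XRY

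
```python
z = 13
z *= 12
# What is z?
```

Trace:
`z = 13` → z = 13
`z *= 12` → z = 156
So z = 156

Answer: 156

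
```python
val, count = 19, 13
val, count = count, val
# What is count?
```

Trace:
`val, count = 19, 13` → val = 19; count = 13
`val, count = count, val` → val = 13; count = 19
So count = 19

Answer: 19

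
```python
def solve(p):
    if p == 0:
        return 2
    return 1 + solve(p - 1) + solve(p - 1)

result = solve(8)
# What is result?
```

solve(p) = 1 + 2·solve(p-1), solve(0)=2. Closed form: (2+1)·2^8 - 1 = 767.

Answer: 767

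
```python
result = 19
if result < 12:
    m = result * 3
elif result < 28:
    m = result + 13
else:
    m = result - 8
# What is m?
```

Trace:
`result = 19` → result = 19
`if result < 12: ...` → result < 12 is False, result < 28 is True → m = 32
So m = 32

Answer: 32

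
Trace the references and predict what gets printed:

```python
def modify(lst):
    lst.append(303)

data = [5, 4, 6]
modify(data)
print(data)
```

Key concept: function modifies passed list.
Step by step:
`data = [5, 4, 6]` → data = [5, 4, 6]
`modify(data)` → data = [5, 4, 6, 303]
`print(data)` → prints [5, 4, 6, 303]

Answer: [5, 4, 6, 303]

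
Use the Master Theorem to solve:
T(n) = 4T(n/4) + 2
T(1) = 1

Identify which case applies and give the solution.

a=4, b=4, f(n)=2. log_4(4) = 1. Since c=0 < 1, Case 1 applies: T(n) = Θ(n^log_b(a)) = O(n).

Answer: O(n) - Case 1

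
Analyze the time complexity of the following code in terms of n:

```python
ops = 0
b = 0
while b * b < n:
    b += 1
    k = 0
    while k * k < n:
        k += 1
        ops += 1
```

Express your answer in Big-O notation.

Each loop level contributes: √n × √n. Multiplying the contributions gives O(n).

Answer: O(n)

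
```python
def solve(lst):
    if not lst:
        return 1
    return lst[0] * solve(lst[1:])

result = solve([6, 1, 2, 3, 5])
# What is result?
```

Product over [6, 1, 2, 3, 5] = 6 * 1 * 2 * 3 * 5 = 180

Answer: 180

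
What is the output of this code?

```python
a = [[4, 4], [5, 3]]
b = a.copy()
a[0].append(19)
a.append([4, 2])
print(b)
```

Key concept: shallow copy with nested lists.
Step by step:
`a = [[4, 4], [5, 3]]` → a = [[4, 4], [5, 3]]
`b = a.copy()` → b = [[4, 4], [5, 3]]
`a[0].append(19)` → a = [[4, 4, 19], [5, 3]]; b = [[4, 4, 19], [5, 3]]
`a.append([4, 2])` → a = [[4, 4, 19], [5, 3], [4, 2]]
`print(b)` → prints [[4, 4, 19], [5, 3]]

Answer: [[4, 4, 19], [5, 3]]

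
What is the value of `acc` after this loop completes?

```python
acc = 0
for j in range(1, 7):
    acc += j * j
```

Sum of squares 1² to 6² = 91
`acc` takes the values: 0 → 1 → 5 → 14 → 30 → 55 → 91

Answer: 91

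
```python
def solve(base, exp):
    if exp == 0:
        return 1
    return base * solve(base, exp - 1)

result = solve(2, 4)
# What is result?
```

solve(2, 4) = 2 * 2 * 2 * 2 = 16

Answer: 16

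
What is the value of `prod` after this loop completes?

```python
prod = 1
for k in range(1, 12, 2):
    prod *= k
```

Product of 1, 3, 5, ... up to 11
`prod` takes the values: 1 → 3 → 15 → 105 → 945 → 10395

Answer: 10395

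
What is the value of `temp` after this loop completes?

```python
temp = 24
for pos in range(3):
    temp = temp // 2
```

Halve 3 times: 24 // 2^3 = 3
`temp` takes the values: 24 → 12 → 6 → 3

Answer: 3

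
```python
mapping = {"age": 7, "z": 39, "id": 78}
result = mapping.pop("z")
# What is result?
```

Trace:
`mapping = {"age": 7, "z": 39, "id": 78}` → mapping = {'age': 7, 'z': 39, 'id': 78}
`result = mapping.pop("z")` → mapping = {'age': 7, 'id': 78}; result = 39
So result = 39

Answer: 39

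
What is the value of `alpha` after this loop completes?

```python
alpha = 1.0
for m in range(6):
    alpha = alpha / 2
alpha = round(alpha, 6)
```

Halving LR 6 times: 1 / 2^6
`alpha` takes the values: 1.0 → 0.5 → 0.25 → 0.125 → 0.0625 → 0.03125 → 0.015625

Answer: 0.015625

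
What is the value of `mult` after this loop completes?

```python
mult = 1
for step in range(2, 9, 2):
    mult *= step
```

Product of even numbers 2 to 8
`mult` takes the values: 1 → 2 → 8 → 48 → 384

Answer: 384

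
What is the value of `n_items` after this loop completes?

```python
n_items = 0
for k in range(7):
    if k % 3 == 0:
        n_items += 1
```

Count numbers divisible by 3 in range(7)
`n_items` takes the values: 0 → 1 → 2 → 3

Answer: 3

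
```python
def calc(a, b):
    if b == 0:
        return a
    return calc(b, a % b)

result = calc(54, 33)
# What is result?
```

calc(54, 33) -> calc(33, 21) -> calc(21, 12) -> calc(12, 9) -> calc(9, 3) -> calc(3, 0) -> 3

Answer: 3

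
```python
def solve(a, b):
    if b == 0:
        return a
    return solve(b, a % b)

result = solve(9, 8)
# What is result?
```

solve(9, 8) -> solve(8, 1) -> solve(1, 0) -> 1

Answer: 1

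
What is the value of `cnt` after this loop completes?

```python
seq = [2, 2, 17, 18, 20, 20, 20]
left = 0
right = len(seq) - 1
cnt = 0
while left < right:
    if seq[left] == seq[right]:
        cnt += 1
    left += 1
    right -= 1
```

Count matching pairs from ends
`cnt` takes the values: 0

Answer: 0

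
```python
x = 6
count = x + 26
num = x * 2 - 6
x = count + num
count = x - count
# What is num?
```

Trace:
`x = 6` → x = 6
`count = x + 26` → count = 32
`num = x * 2 - 6` → num = 6
`x = count + num` → x = 38
`count = x - count` → count = 6
So num = 6

Answer: 6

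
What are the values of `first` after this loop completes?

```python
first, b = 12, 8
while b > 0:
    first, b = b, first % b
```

GCD of 12 and 8
`first` takes the values: 12 → 8 → 4

Answer: 4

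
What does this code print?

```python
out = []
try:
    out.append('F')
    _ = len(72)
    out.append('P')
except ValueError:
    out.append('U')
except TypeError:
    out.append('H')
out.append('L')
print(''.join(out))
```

Execution trace: 'F' (try body) → 'H' (except TypeError) → 'L' (after the try/except). Output: FHL

Answer: FHL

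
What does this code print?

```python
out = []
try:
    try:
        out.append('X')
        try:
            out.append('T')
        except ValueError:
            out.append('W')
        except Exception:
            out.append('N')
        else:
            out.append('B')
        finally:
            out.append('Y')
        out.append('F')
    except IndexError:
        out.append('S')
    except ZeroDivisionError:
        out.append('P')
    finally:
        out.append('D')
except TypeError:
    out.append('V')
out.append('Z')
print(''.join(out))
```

Execution trace: 'X' (try body) → 'T' (inner try body, no exception) → 'B' (inner else) → 'Y' (inner finally) → 'F' (try body, no exception) → 'D' (finally) → 'Z' (after the try/except). Output: XTBYFDZ

Answer: XTBYFDZ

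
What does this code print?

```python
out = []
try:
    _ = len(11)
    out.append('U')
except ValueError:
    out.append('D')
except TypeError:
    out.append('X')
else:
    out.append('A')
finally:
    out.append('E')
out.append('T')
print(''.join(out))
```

Execution trace: 'X' (except TypeError) → 'E' (finally) → 'T' (after the try/except). Output: XET

Answer: XET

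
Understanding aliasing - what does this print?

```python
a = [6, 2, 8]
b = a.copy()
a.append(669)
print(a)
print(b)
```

Key concept: list.copy() creates independent copy.
Step by step:
`a = [6, 2, 8]` → a = [6, 2, 8]
`b = a.copy()` → b = [6, 2, 8]
`a.append(669)` → a = [6, 2, 8, 669]
`print(a)` → prints [6, 2, 8, 669]
`print(b)` → prints [6, 2, 8]

Answer:
[6, 2, 8, 669]
[6, 2, 8]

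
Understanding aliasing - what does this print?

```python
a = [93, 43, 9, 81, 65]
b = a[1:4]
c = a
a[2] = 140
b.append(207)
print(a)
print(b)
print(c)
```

Key concept: slice vs alias.
Step by step:
`a = [93, 43, 9, 81, 65]` → a = [93, 43, 9, 81, 65]
`b = a[1:4]` → b = [43, 9, 81]
`c = a` → c = [93, 43, 9, 81, 65] (same object as a)
`a[2] = 140` → a = [93, 43, 140, 81, 65] (same object as c); c = [93, 43, 140, 81, 65] (same object as a)
`b.append(207)` → b = [43, 9, 81, 207]
`print(a)` → prints [93, 43, 140, 81, 65]
`print(b)` → prints [43, 9, 81, 207]
`print(c)` → prints [93, 43, 140, 81, 65]

Answer:
[93, 43, 140, 81, 65]
[43, 9, 81, 207]
[93, 43, 140, 81, 65]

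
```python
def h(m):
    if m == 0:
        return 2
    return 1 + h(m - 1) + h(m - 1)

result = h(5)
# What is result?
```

h(m) = 1 + 2·h(m-1), h(0)=2. Closed form: (2+1)·2^5 - 1 = 95.

Answer: 95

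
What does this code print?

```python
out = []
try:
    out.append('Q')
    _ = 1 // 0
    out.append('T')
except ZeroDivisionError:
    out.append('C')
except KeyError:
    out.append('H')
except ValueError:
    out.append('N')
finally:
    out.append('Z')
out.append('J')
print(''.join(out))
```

Execution trace: 'Q' (try body) → 'C' (except ZeroDivisionError) → 'Z' (finally) → 'J' (after the try/except). Output: QCZJ

Answer: QCZJ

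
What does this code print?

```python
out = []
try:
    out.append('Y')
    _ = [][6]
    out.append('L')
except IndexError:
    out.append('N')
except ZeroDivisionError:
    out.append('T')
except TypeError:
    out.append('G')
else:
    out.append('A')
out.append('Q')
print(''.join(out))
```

Execution trace: 'Y' (try body) → 'N' (except IndexError) → 'Q' (after the try/except). Output: YNQ

Answer: YNQ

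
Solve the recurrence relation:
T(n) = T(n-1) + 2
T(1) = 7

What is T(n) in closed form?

Unrolling: T(n) = T(1) + 2·(n-1) = 7 + 2(n-1) = 2n + 5.

Answer: T(n) = 2n + 5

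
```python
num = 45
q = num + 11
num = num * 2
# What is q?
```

Trace:
`num = 45` → num = 45
`q = num + 11` → q = 56
`num = num * 2` → num = 90
So q = 56

Answer: 56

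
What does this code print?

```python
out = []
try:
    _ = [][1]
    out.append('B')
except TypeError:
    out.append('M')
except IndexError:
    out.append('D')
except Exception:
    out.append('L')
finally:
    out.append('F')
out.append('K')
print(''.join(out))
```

Execution trace: 'D' (except IndexError) → 'F' (finally) → 'K' (after the try/except). Output: DFK

Answer: DFK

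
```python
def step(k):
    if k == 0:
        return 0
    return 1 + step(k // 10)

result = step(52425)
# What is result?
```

Count of digits of 52425: 5

Answer: 5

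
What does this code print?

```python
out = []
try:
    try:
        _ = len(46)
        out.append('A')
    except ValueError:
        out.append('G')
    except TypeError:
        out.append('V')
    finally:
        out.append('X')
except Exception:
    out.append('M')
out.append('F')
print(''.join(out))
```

Execution trace: 'V' (inner except TypeError) → 'X' (inner finally) → 'F' (after the try/except). Output: VXF

Answer: VXF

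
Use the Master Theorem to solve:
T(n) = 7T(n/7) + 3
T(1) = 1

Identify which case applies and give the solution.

a=7, b=7, f(n)=3. log_7(7) = 1. Since c=0 < 1, Case 1 applies: T(n) = Θ(n^log_b(a)) = O(n).

Answer: O(n) - Case 1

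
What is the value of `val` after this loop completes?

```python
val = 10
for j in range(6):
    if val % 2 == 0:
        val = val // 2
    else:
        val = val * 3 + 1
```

Collatz-style transformation from 10
`val` takes the values: 10 → 5 → 16 → 8 → 4 → 2 → 1

Answer: 1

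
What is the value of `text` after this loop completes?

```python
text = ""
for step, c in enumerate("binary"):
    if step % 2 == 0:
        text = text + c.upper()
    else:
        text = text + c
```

Uppercase even positions in 'binary'
`text` takes the values: "" → "B" → "Bi" → "BiN" → "BiNa" → "BiNaR" → "BiNaRy"

Answer: "BiNaRy"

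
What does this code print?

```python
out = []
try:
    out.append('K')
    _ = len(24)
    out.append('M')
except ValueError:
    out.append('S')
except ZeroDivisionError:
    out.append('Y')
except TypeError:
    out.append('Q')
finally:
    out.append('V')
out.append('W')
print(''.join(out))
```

Execution trace: 'K' (try body) → 'Q' (except TypeError) → 'V' (finally) → 'W' (after the try/except). Output: KQVW

Answer: KQVW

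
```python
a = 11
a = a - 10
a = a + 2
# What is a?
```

Trace:
`a = 11` → a = 11
`a = a - 10` → a = 1
`a = a + 2` → a = 3
So a = 3

Answer: 3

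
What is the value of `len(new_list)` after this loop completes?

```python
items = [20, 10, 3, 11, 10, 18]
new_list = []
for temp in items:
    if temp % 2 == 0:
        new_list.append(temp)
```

Count even numbers in [20, 10, 3, 11, 10, 18]
`new_list` takes the values: [] → [20] → [20, 10] → [20, 10, 10] → [20, 10, 10, 18]
So `len(new_list)` = 4

Answer: 4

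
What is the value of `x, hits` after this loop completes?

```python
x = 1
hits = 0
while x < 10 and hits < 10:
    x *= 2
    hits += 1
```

Double until >= 10 or 10 iterations
`x, hits` takes the values: (1, 0) → (2, 0) → (2, 1) → (4, 1) → (4, 2) → (8, 2) → (8, 3) → (16, 3) → (16, 4)

Answer: 16, 4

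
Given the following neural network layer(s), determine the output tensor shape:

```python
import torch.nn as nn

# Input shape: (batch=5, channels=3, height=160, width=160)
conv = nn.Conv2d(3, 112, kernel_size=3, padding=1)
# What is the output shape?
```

Input: (5, 3, 160, 160) -> Output: (5, 112, 160, 160)

Answer: (5, 112, 160, 160)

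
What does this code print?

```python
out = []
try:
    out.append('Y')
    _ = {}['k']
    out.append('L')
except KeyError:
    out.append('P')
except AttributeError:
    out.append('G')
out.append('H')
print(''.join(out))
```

Execution trace: 'Y' (try body) → 'P' (except KeyError) → 'H' (after the try/except). Output: YPH

Answer: YPH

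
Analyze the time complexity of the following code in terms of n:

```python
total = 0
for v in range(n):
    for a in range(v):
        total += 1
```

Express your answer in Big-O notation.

Each loop level contributes: n × n. Multiplying the contributions gives O(n^2).

Answer: O(n^2)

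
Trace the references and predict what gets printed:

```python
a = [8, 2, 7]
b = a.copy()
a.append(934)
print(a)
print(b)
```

Key concept: list.copy() creates independent copy.
Step by step:
`a = [8, 2, 7]` → a = [8, 2, 7]
`b = a.copy()` → b = [8, 2, 7]
`a.append(934)` → a = [8, 2, 7, 934]
`print(a)` → prints [8, 2, 7, 934]
`print(b)` → prints [8, 2, 7]

Answer:
[8, 2, 7, 934]
[8, 2, 7]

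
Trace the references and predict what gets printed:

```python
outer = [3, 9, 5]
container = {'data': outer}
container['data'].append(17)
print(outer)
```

Key concept: dict holds reference to list.
Step by step:
`outer = [3, 9, 5]` → outer = [3, 9, 5]
`container = {'data': outer}` → container = {'data': [3, 9, 5]}
`container['data'].append(17)` → outer = [3, 9, 5, 17]; container = {'data': [3, 9, 5, 17]}
`print(outer)` → prints [3, 9, 5, 17]

Answer: [3, 9, 5, 17]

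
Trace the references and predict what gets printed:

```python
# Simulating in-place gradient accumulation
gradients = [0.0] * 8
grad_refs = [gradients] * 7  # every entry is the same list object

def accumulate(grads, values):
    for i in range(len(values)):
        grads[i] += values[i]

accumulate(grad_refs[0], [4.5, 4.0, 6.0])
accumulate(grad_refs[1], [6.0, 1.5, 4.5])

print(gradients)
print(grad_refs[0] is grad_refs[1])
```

Key concept: gradient accumulation aliasing.
Step by step:
`gradients = [0.0] * 8` → gradients = [0.0, 0.0, 0.0, 0.0, 0.0, 0.0, 0.0, 0.0]
`grad_refs = [gradients] * 7` → grad_refs = [[0.0, 0.0, 0.0, 0.0, 0.0, 0.0, 0.0, 0.0], [0.0, 0.0, 0.0, 0.0, 0.0, 0.0, 0.0, 0.0], [0.0, 0.0, 0.0, 0.0, 0.0, 0.0, 0.0, 0.0], [0.0, 0.0, 0.0, 0.0, 0.0, 0.0, 0.0, 0.0], [0.0, 0.0, 0.0, 0.0, 0.0, 0.0, 0.0, 0.0], [0.0, 0.0, 0.0, 0.0, 0.0, 0.0, 0.0, 0.0], [0.0, 0.0, 0.0, 0.0, 0.0, 0.0, 0.0, 0.0]]
`accumulate(grad_refs[0], [4.5, 4.0, 6.0])` → gradients = [4.5, 4.0, 6.0, 0.0, 0.0, 0.0, 0.0, 0.0]; grad_refs = [[4.5, 4.0, 6.0, 0.0, 0.0, 0.0, 0.0, 0.0], [4.5, 4.0, 6.0, 0.0, 0.0, 0.0, 0.0, 0.0], [4.5, 4.0, 6.0, 0.0, 0.0, 0.0, 0.0, 0.0], [4.5, 4.0, 6.0, 0.0, 0.0, 0.0, 0.0, 0.0], [4.5, 4.0, 6.0, 0.0, 0.0, 0.0, 0.0, 0.0], [4.5, 4.0, 6.0, 0.0, 0.0, 0.0, 0.0, 0.0], [4.5, 4.0, 6.0, 0.0, 0.0, 0.0, 0.0, 0.0]]
`accumulate(grad_refs[1], [6.0, 1.5, 4.5])` → gradients = [10.5, 5.5, 10.5, 0.0, 0.0, 0.0, 0.0, 0.0]; grad_refs = [[10.5, 5.5, 10.5, 0.0, 0.0, 0.0, 0.0, 0.0], [10.5, 5.5, 10.5, 0.0, 0.0, 0.0, 0.0, 0.0], [10.5, 5.5, 10.5, 0.0, 0.0, 0.0, 0.0, 0.0], [10.5, 5.5, 10.5, 0.0, 0.0, 0.0, 0.0, 0.0], [10.5, 5.5, 10.5, 0.0, 0.0, 0.0, 0.0, 0.0], [10.5, 5.5, 10.5, 0.0, 0.0, 0.0, 0.0, 0.0], [10.5, 5.5, 10.5, 0.0, 0.0, 0.0, 0.0, 0.0]]
`print(gradients)` → prints [10.5, 5.5, 10.5, 0.0, 0.0, 0.0, 0.0, 0.0]
`print(grad_refs[0] is grad_refs[1])` → prints True

Answer:
[10.5, 5.5, 10.5, 0.0, 0.0, 0.0, 0.0, 0.0]
True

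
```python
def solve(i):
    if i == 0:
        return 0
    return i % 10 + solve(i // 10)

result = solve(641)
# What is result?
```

Sum of digits of 641: 1 + 4 + 6 = 11

Answer: 11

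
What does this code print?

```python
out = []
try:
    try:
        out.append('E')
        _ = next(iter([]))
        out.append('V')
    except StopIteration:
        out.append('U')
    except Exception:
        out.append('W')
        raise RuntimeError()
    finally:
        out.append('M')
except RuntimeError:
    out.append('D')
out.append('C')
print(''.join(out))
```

Execution trace: 'E' (inner try body) → 'U' (inner except StopIteration) → 'M' (inner finally) → 'C' (after the try/except). Output: EUMC

Answer: EUMC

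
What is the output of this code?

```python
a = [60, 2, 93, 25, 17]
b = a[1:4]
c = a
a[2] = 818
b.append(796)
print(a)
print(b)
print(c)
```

Key concept: slice vs alias.
Step by step:
`a = [60, 2, 93, 25, 17]` → a = [60, 2, 93, 25, 17]
`b = a[1:4]` → b = [2, 93, 25]
`c = a` → c = [60, 2, 93, 25, 17] (same object as a)
`a[2] = 818` → a = [60, 2, 818, 25, 17] (same object as c); c = [60, 2, 818, 25, 17] (same object as a)
`b.append(796)` → b = [2, 93, 25, 796]
`print(a)` → prints [60, 2, 818, 25, 17]
`print(b)` → prints [2, 93, 25, 796]
`print(c)` → prints [60, 2, 818, 25, 17]

Answer:
[60, 2, 818, 25, 17]
[2, 93, 25, 796]
[60, 2, 818, 25, 17]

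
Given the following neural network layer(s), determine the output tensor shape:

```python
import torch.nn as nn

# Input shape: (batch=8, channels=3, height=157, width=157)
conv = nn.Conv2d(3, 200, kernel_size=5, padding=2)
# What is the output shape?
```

Input: (8, 3, 157, 157) -> Output: (8, 200, 157, 157)

Answer: (8, 200, 157, 157)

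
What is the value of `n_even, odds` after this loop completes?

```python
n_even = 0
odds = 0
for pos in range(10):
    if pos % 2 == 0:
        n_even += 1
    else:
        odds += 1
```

Count evens and odds in range(10)
`n_even, odds` takes the values: (0, 0) → (1, 0) → (1, 1) → (2, 1) → (2, 2) → (3, 2) → (3, 3) → (4, 3) → (4, 4) → (5, 4) → (5, 5)

Answer: 5, 5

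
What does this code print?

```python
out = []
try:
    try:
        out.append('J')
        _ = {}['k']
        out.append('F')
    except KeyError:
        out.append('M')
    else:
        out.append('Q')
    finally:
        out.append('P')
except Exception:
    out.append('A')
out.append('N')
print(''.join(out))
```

Execution trace: 'J' (inner try body) → 'M' (inner except KeyError) → 'P' (inner finally) → 'N' (after the try/except). Output: JMPN

Answer: JMPN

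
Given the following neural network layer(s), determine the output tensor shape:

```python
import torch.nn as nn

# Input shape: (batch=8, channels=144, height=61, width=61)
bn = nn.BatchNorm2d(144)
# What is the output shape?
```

Input: (8, 144, 61, 61) -> Output: (8, 144, 61, 61)

Answer: (8, 144, 61, 61)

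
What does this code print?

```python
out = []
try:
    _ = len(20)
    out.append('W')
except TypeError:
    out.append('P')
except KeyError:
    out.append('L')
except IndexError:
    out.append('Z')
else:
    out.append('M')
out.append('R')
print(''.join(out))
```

Execution trace: 'P' (except TypeError) → 'R' (after the try/except). Output: PR

Answer: PR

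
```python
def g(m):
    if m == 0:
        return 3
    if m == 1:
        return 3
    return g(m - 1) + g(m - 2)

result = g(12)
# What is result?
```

Build up from base cases: g(0)=3, g(1)=3, g(2)=6, g(3)=9, g(4)=15, g(5)=24, g(6)=39, ..., g(12)=699

Answer: 699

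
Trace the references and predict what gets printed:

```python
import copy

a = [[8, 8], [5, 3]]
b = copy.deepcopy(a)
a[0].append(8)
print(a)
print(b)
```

Key concept: deep copy is fully independent.
Step by step:
`a = [[8, 8], [5, 3]]` → a = [[8, 8], [5, 3]]
`b = copy.deepcopy(a)` → b = [[8, 8], [5, 3]]
`a[0].append(8)` → a = [[8, 8, 8], [5, 3]]
`print(a)` → prints [[8, 8, 8], [5, 3]]
`print(b)` → prints [[8, 8], [5, 3]]

Answer:
[[8, 8, 8], [5, 3]]
[[8, 8], [5, 3]]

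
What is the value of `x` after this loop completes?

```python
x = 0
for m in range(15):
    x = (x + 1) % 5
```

Increment mod 5, 15 times = 0
`x` takes the values: 0 → 1 → 2 → 3 → 4 → 0 → 1 → 2 → 3 → 4 → 0 → 1 → 2 → 3 → 4 → 0

Answer: 0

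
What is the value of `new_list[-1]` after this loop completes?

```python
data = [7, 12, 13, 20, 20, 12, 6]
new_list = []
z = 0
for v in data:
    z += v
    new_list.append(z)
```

Cumulative sum ends at 90
`new_list` takes the values: [] → [7] → [7, 19] → [7, 19, 32] → [7, 19, 32, 52] → [7, 19, 32, 52, 72] → [7, 19, 32, 52, 72, 84] → [7, 19, 32, 52, 72, 84, 90]
So `new_list[-1]` = 90

Answer: 90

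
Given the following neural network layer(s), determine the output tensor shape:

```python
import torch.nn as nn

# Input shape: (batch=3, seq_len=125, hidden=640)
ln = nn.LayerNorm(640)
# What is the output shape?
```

Input: (3, 125, 640) -> Output: (3, 125, 640)

Answer: (3, 125, 640)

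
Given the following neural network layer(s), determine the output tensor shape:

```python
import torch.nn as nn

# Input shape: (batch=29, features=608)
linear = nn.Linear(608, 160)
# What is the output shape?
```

Input: (29, 608) -> Output: (29, 160)

Answer: (29, 160)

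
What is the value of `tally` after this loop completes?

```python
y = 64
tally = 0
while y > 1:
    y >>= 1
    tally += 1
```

Count right shifts until 1
`tally` takes the values: 0 → 1 → 2 → 3 → 4 → 5 → 6

Answer: 6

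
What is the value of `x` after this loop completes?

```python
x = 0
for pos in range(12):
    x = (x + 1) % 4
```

Increment mod 4, 12 times = 0
`x` takes the values: 0 → 1 → 2 → 3 → 0 → 1 → 2 → 3 → 0 → 1 → 2 → 3 → 0

Answer: 0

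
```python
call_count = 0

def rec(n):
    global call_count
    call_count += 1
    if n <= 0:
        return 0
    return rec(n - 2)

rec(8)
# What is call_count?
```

Linear recursion stepping by 2: 5 calls from n=8 down to ≤0.

Answer: 5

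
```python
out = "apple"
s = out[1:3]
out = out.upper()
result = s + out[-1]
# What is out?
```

Trace:
`out = "apple"` → out = 'apple'
`s = out[1:3]` → s = 'pp'
`out = out.upper()` → out = 'APPLE'
`result = s + out[-1]` → result = 'ppE'
So out = 'APPLE'

Answer: 'APPLE'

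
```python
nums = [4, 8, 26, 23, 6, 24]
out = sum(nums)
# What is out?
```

Trace:
`nums = [4, 8, 26, 23, 6, 24]` → nums = [4, 8, 26, 23, 6, 24]
`out = sum(nums)` → out = 91
So out = 91

Answer: 91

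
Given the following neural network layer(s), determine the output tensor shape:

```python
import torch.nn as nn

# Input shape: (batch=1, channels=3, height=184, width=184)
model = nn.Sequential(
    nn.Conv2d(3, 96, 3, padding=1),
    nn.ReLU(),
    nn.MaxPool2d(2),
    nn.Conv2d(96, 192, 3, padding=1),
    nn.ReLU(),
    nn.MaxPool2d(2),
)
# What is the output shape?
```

Input: (1, 3, 184, 184) -> after first Conv2d: (1, 96, 184, 184) -> after first MaxPool2d: (1, 96, 92, 92) -> after second Conv2d: (1, 192, 92, 92) -> Output: (1, 192, 46, 46)

Answer: (1, 192, 46, 46)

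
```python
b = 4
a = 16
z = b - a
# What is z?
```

Trace:
`b = 4` → b = 4
`a = 16` → a = 16
`z = b - a` → z = -12
So z = -12

Answer: -12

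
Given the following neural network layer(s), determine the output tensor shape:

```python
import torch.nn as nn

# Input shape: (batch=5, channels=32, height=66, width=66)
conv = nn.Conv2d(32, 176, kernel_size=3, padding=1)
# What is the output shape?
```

Input: (5, 32, 66, 66) -> Output: (5, 176, 66, 66)

Answer: (5, 176, 66, 66)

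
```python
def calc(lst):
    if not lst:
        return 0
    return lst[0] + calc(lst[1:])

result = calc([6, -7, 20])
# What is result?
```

6 + (-7) + 20 + 0 = 19

Answer: 19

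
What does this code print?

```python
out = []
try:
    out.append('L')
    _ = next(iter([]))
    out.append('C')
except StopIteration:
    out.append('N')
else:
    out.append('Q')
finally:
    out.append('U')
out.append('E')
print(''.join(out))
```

Execution trace: 'L' (try body) → 'N' (except StopIteration) → 'U' (finally) → 'E' (after the try/except). Output: LNUE

Answer: LNUE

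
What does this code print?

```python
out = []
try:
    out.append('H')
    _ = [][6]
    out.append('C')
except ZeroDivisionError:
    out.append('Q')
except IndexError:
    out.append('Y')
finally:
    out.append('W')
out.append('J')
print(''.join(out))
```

Execution trace: 'H' (try body) → 'Y' (except IndexError) → 'W' (finally) → 'J' (after the try/except). Output: HYWJ

Answer: HYWJ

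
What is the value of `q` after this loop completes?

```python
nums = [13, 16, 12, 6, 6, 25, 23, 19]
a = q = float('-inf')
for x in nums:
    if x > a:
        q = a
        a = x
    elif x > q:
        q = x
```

Second largest (with repeats) in [13, 16, 12, 6, 6, 25, 23, 19]
`q` takes the values: -inf → 13 → 16 → 23

Answer: 23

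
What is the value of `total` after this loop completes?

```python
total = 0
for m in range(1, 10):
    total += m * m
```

Sum of squares 1² to 9² = 285
`total` takes the values: 0 → 1 → 5 → 14 → 30 → 55 → 91 → 140 → 204 → 285

Answer: 285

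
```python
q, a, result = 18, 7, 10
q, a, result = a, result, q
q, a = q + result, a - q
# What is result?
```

Trace:
`q, a, result = 18, 7, 10` → q = 18; a = 7; result = 10
`q, a, result = a, result, q` → q = 7; a = 10; result = 18
`q, a = q + result, a - q` → q = 25; a = 3
So result = 18

Answer: 18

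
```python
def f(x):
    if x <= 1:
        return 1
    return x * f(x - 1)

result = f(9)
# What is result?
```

f(9) = 9 * 8 * 7 * 6 * 5 * 4 * 3 * 2 * 1 = 362880

Answer: 362880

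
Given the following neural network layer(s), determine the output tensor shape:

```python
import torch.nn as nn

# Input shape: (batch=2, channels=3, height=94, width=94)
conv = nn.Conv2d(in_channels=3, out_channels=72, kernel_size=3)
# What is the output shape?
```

Input: (2, 3, 94, 94) -> Output: (2, 72, 92, 92)

Answer: (2, 72, 92, 92)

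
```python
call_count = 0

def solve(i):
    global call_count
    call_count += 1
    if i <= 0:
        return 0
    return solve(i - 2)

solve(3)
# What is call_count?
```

Linear recursion stepping by 2: 3 calls from i=3 down to ≤0.

Answer: 3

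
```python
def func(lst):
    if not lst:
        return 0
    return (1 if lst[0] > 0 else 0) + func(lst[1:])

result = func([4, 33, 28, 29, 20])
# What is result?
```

Count of positive elements in [4, 33, 28, 29, 20] = 5

Answer: 5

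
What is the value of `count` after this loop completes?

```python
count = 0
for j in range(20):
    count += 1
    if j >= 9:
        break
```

Loop breaks when j reaches 9, count is 10
`count` takes the values: 0 → 1 → 2 → 3 → 4 → 5 → 6 → 7 → 8 → 9 → 10

Answer: 10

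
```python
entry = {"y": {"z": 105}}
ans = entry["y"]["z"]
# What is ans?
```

Trace:
`entry = {"y": {"z": 105}}` → entry = {'y': {'z': 105}}
`ans = entry["y"]["z"]` → ans = 105
So ans = 105

Answer: 105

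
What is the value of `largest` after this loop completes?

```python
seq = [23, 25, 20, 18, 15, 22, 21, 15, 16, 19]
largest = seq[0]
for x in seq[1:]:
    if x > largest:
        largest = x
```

Maximum of [23, 25, 20, 18, 15, 22, 21, 15, 16, 19]
`largest` takes the values: 23 → 25

Answer: 25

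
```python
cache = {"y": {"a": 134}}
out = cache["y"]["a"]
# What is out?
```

Trace:
`cache = {"y": {"a": 134}}` → cache = {'y': {'a': 134}}
`out = cache["y"]["a"]` → out = 134
So out = 134

Answer: 134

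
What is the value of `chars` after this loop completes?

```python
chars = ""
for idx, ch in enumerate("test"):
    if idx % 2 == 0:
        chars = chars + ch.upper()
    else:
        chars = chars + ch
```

Uppercase even positions in 'test'
`chars` takes the values: "" → "T" → "Te" → "TeS" → "TeSt"

Answer: "TeSt"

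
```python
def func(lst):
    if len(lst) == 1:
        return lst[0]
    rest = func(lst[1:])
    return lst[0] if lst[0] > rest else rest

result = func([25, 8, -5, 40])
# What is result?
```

Recursive max over [25, 8, -5, 40] = 40

Answer: 40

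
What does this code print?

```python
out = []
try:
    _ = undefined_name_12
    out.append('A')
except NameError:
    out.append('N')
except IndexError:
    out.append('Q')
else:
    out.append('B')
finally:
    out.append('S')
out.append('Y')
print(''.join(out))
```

Execution trace: 'N' (except NameError) → 'S' (finally) → 'Y' (after the try/except). Output: NSY

Answer: NSY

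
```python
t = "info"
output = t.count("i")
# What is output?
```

Trace:
`t = "info"` → t = 'info'
`output = t.count("i")` → output = 1
So output = 1

Answer: 1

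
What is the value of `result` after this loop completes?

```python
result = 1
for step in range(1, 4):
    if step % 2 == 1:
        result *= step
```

Product of odd numbers 1 to 3
`result` takes the values: 1 → 3

Answer: 3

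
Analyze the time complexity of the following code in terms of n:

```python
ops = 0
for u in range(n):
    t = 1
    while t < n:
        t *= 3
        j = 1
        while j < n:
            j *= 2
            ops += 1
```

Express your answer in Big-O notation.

Each loop level contributes: n × log n × log n. Multiplying the contributions gives O(n log² n).

Answer: O(n log² n)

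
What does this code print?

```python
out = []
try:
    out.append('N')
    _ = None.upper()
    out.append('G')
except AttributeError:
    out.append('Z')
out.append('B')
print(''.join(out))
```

Execution trace: 'N' (try body) → 'Z' (except AttributeError) → 'B' (after the try/except). Output: NZB

Answer: NZB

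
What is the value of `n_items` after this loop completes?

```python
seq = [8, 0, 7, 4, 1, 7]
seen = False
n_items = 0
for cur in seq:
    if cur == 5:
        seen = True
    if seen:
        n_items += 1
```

Count elements after first 5 in [8, 0, 7, 4, 1, 7]
`n_items` takes the values: 0

Answer: 0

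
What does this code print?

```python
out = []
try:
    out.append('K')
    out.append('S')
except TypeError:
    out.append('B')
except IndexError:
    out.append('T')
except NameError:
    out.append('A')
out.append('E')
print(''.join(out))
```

Execution trace: 'K' (try body) → 'S' (try body, no exception) → 'E' (after the try/except). Output: KSE

Answer: KSE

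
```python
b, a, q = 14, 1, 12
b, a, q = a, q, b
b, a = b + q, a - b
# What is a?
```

Trace:
`b, a, q = 14, 1, 12` → b = 14; a = 1; q = 12
`b, a, q = a, q, b` → b = 1; a = 12; q = 14
`b, a = b + q, a - b` → b = 15; a = 11
So a = 11

Answer: 11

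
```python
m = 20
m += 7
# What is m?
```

Trace:
`m = 20` → m = 20
`m += 7` → m = 27
So m = 27

Answer: 27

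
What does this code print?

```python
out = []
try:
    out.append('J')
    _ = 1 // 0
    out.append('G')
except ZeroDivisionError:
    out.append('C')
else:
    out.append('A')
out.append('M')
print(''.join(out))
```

Execution trace: 'J' (try body) → 'C' (except ZeroDivisionError) → 'M' (after the try/except). Output: JCM

Answer: JCM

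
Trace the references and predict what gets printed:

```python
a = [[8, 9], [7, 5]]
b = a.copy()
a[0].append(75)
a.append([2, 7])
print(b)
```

Key concept: shallow copy with nested lists.
Step by step:
`a = [[8, 9], [7, 5]]` → a = [[8, 9], [7, 5]]
`b = a.copy()` → b = [[8, 9], [7, 5]]
`a[0].append(75)` → a = [[8, 9, 75], [7, 5]]; b = [[8, 9, 75], [7, 5]]
`a.append([2, 7])` → a = [[8, 9, 75], [7, 5], [2, 7]]
`print(b)` → prints [[8, 9, 75], [7, 5]]

Answer: [[8, 9, 75], [7, 5]]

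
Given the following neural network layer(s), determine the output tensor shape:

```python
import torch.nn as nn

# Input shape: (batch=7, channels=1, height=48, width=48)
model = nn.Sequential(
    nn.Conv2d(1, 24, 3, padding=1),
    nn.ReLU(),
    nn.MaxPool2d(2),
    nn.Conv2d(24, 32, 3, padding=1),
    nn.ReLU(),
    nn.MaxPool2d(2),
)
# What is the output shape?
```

Input: (7, 1, 48, 48) -> after first Conv2d: (7, 24, 48, 48) -> after first MaxPool2d: (7, 24, 24, 24) -> after second Conv2d: (7, 32, 24, 24) -> Output: (7, 32, 12, 12)

Answer: (7, 32, 12, 12)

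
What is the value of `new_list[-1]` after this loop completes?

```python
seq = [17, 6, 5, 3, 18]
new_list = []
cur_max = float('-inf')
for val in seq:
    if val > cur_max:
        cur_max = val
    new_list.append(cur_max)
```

Running max ends at 18
`new_list` takes the values: [] → [17] → [17, 17] → [17, 17, 17] → [17, 17, 17, 17] → [17, 17, 17, 17, 18]
So `new_list[-1]` = 18

Answer: 18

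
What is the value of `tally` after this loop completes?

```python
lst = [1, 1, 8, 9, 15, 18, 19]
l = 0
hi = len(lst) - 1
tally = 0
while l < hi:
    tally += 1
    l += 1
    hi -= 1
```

Iterations until pointers meet (list length 7)
`tally` takes the values: 0 → 1 → 2 → 3

Answer: 3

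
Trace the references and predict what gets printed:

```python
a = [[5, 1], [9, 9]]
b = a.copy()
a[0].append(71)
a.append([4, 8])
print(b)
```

Key concept: shallow copy with nested lists.
Step by step:
`a = [[5, 1], [9, 9]]` → a = [[5, 1], [9, 9]]
`b = a.copy()` → b = [[5, 1], [9, 9]]
`a[0].append(71)` → a = [[5, 1, 71], [9, 9]]; b = [[5, 1, 71], [9, 9]]
`a.append([4, 8])` → a = [[5, 1, 71], [9, 9], [4, 8]]
`print(b)` → prints [[5, 1, 71], [9, 9]]

Answer: [[5, 1, 71], [9, 9]]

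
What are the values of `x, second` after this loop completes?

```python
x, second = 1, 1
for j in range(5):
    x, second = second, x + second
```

Fibonacci: after 5 iterations
`x, second` takes the values: (1, 1) → (1, 2) → (2, 3) → (3, 5) → (5, 8) → (8, 13)

Answer: 8, 13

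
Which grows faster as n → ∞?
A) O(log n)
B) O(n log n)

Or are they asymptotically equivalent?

O(log n) vs O(n log n): Higher order terms dominate.

Answer: B) O(n log n) grows faster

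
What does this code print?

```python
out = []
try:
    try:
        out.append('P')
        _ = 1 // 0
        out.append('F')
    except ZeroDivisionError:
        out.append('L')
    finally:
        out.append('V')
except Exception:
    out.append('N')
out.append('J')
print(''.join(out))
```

Execution trace: 'P' (inner try body) → 'L' (inner except ZeroDivisionError) → 'V' (inner finally) → 'J' (after the try/except). Output: PLVJ

Answer: PLVJ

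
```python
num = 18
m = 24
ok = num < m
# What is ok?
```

Trace:
`num = 18` → num = 18
`m = 24` → m = 24
`ok = num < m` → ok = True
So ok = True

Answer: True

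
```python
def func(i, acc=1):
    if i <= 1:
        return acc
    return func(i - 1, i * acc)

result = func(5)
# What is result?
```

Accumulator trace (n, acc): (5, 1) -> (4, 5) -> (3, 20) -> (2, 60) -> (1, 120) -> return 120

Answer: 120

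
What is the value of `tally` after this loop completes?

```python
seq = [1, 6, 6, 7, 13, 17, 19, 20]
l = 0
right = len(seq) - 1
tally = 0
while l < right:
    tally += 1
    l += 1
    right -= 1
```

Iterations until pointers meet (list length 8)
`tally` takes the values: 0 → 1 → 2 → 3 → 4

Answer: 4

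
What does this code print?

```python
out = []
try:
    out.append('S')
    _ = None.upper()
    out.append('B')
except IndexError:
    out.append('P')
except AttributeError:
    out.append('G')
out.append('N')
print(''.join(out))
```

Execution trace: 'S' (try body) → 'G' (except AttributeError) → 'N' (after the try/except). Output: SGN

Answer: SGN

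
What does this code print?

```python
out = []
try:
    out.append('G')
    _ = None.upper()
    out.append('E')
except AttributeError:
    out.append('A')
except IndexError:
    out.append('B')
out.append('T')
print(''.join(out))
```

Execution trace: 'G' (try body) → 'A' (except AttributeError) → 'T' (after the try/except). Output: GAT

Answer: GAT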